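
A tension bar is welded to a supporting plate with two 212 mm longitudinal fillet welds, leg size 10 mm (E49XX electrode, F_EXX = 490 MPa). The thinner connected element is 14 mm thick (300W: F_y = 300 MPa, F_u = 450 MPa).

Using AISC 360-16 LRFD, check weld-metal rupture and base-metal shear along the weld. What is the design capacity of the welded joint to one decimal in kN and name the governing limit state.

Weld metal: throat = 0.707×10 = 7.07 mm, L = 2×212 = 424 mm. φR_n = 0.75 × 0.6 × 490 × 7.07 × 424 = 661.0 kN.
Base metal shear (14 mm plate): yield φR_n = 1.0×0.6×300×14×424 = 1068.5 kN; rupture φR_n = 0.75×0.6×450×14×424 = 1202.0 kN; take 1068.5 kN (yield).
Governing: min(661.0, 1068.5) = 661.0 kN → weld metal.

661.0 kN (weld metal governs)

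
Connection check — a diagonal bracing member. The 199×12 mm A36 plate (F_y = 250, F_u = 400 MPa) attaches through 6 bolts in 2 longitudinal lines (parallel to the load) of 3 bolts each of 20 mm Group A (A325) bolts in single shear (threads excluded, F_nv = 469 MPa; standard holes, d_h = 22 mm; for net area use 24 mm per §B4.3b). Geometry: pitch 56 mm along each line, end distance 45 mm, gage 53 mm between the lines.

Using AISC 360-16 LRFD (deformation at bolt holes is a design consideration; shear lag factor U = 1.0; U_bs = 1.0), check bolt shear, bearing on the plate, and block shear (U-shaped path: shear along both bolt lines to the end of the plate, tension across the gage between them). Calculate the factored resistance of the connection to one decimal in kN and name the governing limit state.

523.4 kN (block shear governs)

Bolt shear: A_b = π(20)²/4 = 314.16 mm². φR_n = 0.75 × 469 × 314.16 × 6 × 1 = 663.0 kN.
Bearing (12 mm plate, F_u = 400 MPa): end bolts L_c = 45 − 22/2 = 34, R_n = min(1.2×34×12×400, 2.4×20×12×400) = 195.84 kN/bolt; interior L_c = 56 − 22 = 34, R_n = 195.84 kN/bolt. φR_n = 0.75 × (2×195.84 + 4×195.84) = 881.3 kN.
Block shear: shear path 2×[45+2×56] = 2×157 mm, A_gv = 3768, A_nv = 2×(157 − 2.5×24)×12 = 2328 mm²; tension across gage: (53 − 1×24)×12 = 348 mm². R_n = min(0.6×400×2328, 0.6×250×3768) + 1.0×400×348 = min(558.72, 565.2) + 139.2 = 697.92 kN. φR_n = 0.75 × 697.92 = 523.4 kN.
Governing: min(663.0, 881.3, 523.4) = 523.4 kN → block shear.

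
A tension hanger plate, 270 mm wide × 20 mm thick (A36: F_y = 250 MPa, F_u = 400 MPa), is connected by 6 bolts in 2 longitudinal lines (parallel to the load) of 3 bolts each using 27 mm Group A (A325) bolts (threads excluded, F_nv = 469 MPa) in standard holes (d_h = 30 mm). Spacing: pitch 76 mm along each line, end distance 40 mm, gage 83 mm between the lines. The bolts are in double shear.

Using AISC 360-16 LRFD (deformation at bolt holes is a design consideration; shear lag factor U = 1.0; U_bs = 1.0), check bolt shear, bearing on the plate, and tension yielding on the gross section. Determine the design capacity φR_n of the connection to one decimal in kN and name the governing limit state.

1215.0 kN (gross-section yield governs)

Bolt shear: A_b = π(27)²/4 = 572.56 mm². φR_n = 0.75 × 469 × 572.56 × 6 × 2 = 2416.8 kN.
Bearing (20 mm plate, F_u = 400 MPa): end bolts L_c = 40 − 30/2 = 25, R_n = min(1.2×25×20×400, 2.4×27×20×400) = 240 kN/bolt; interior L_c = 76 − 30 = 46, R_n = 441.6 kN/bolt. φR_n = 0.75 × (2×240 + 4×441.6) = 1684.8 kN.
Tension yield (gross): A_g = 270×20 = 5400 mm². φR_n = 0.90 × 250 × 5400 = 1215.0 kN.
Governing: min(2416.8, 1684.8, 1215.0) = 1215.0 kN → gross-section yield.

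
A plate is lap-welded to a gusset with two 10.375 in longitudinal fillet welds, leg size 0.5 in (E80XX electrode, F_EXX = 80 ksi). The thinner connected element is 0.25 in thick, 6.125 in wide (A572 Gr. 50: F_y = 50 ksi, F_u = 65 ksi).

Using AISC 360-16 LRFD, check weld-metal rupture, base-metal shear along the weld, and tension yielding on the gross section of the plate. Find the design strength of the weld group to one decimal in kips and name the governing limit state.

Weld metal: throat = 0.707×0.5 = 0.3535 in, L = 2×10.375 = 20.75 in. φR_n = 0.75 × 0.6 × 80 × 0.3535 × 20.75 = 264.1 kips.
Base metal shear (0.25 in plate): yield φR_n = 1.0×0.6×50×0.25×20.75 = 155.6 kips; rupture φR_n = 0.75×0.6×65×0.25×20.75 = 151.7 kips; take 151.7 kips (rupture).
Tension yield (gross): A_g = 6.125×0.25 = 1.5313 in². φR_n = 0.90 × 50 × 1.5313 = 68.9 kips.
Governing: min(264.1, 151.7, 68.9) = 68.9 kips → gross-section yield.

68.9 kips (gross-section yield governs)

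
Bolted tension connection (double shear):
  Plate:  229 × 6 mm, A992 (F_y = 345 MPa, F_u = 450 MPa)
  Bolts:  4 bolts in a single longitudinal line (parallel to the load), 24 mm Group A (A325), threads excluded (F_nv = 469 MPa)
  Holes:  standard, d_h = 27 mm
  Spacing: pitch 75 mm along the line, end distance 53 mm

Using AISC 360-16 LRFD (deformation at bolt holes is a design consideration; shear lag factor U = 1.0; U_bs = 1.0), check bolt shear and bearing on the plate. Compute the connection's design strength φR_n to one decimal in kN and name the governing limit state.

445.9 kN (bearing governs)

Bolt shear: A_b = π(24)²/4 = 452.39 mm². φR_n = 0.75 × 469 × 452.39 × 4 × 2 = 1273.0 kN.
Bearing (6 mm plate, F_u = 450 MPa): end bolts L_c = 53 − 27/2 = 39.5, R_n = min(1.2×39.5×6×450, 2.4×24×6×450) = 127.98 kN/bolt; interior L_c = 75 − 27 = 48, R_n = 155.52 kN/bolt. φR_n = 0.75 × (1×127.98 + 3×155.52) = 445.9 kN.
Governing: min(1273.0, 445.9) = 445.9 kN → bearing.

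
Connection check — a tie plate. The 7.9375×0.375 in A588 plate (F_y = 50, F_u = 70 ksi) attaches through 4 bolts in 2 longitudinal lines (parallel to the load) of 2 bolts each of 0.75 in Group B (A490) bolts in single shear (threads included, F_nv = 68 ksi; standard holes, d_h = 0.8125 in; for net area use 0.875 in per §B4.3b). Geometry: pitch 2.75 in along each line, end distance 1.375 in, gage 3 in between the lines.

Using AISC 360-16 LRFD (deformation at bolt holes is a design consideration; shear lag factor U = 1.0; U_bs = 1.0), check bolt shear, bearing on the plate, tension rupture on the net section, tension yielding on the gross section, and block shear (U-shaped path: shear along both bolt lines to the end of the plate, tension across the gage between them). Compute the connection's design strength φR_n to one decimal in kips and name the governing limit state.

Bolt shear: A_b = π(0.75)²/4 = 0.44179 in². φR_n = 0.75 × 68 × 0.44179 × 4 × 1 = 90.1 kips.
Bearing (0.375 in plate, F_u = 70 ksi): end bolts L_c = 1.375 − 0.8125/2 = 0.96875, R_n = min(1.2×0.96875×0.375×70, 2.4×0.75×0.375×70) = 30.516 kips/bolt; interior L_c = 2.75 − 0.8125 = 1.9375, R_n = 47.25 kips/bolt. φR_n = 0.75 × (2×30.516 + 2×47.25) = 116.6 kips.
Tension rupture (net): A_n = (7.9375 − 2×0.875)×0.375 = 2.3203 in² (U = 1.0, A_e = A_n). φR_n = 0.75 × 70 × 2.3203 = 121.8 kips.
Tension yield (gross): A_g = 7.9375×0.375 = 2.9766 in². φR_n = 0.90 × 50 × 2.9766 = 133.9 kips.
Block shear: shear path 2×[1.375+1×2.75] = 2×4.125 in, A_gv = 3.0938, A_nv = 2×(4.125 − 1.5×0.875)×0.375 = 2.1094 in²; tension across gage: (3 − 1×0.875)×0.375 = 0.79688 in². R_n = min(0.6×70×2.1094, 0.6×50×3.0938) + 1.0×70×0.79688 = min(88.595, 92.814) + 55.782 = 144.38 kips. φR_n = 0.75 × 144.38 = 108.3 kips.
Governing: min(90.1, 116.6, 121.8, 133.9, 108.3) = 90.1 kips → bolt shear.

90.1 kips (bolt shear governs)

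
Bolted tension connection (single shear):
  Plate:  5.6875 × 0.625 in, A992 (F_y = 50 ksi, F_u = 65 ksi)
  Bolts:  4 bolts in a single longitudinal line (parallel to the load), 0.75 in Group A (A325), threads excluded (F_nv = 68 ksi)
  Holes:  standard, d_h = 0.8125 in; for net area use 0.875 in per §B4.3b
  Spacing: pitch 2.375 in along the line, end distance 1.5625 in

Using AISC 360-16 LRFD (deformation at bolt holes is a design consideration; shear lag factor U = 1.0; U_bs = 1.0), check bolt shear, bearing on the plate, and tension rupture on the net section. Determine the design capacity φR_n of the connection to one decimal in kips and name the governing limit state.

90.1 kips (bolt shear governs)

Bolt shear: A_b = π(0.75)²/4 = 0.44179 in². φR_n = 0.75 × 68 × 0.44179 × 4 × 1 = 90.1 kips.
Bearing (0.625 in plate, F_u = 65 ksi): end bolts L_c = 1.5625 − 0.8125/2 = 1.15625, R_n = min(1.2×1.15625×0.625×65, 2.4×0.75×0.625×65) = 56.367 kips/bolt; interior L_c = 2.375 − 0.8125 = 1.5625, R_n = 73.125 kips/bolt. φR_n = 0.75 × (1×56.367 + 3×73.125) = 206.8 kips.
Tension rupture (net): A_n = (5.6875 − 1×0.875)×0.625 = 3.0078 in² (U = 1.0, A_e = A_n). φR_n = 0.75 × 65 × 3.0078 = 146.6 kips.
Governing: min(90.1, 206.8, 146.6) = 90.1 kips → bolt shear.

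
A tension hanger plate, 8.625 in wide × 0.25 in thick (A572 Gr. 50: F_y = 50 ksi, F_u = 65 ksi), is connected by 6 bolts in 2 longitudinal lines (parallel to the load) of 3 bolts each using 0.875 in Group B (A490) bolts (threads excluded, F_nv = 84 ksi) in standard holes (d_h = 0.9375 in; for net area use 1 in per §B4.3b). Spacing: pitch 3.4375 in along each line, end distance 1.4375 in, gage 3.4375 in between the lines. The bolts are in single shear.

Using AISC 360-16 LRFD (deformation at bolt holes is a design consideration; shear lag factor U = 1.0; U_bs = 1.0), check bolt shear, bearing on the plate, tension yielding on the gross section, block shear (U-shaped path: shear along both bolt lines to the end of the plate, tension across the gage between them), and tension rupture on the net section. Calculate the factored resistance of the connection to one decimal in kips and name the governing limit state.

80.7 kips (net-section rupture governs)

Bolt shear: A_b = π(0.875)²/4 = 0.60132 in². φR_n = 0.75 × 84 × 0.60132 × 6 × 1 = 227.3 kips.
Bearing (0.25 in plate, F_u = 65 ksi): end bolts L_c = 1.4375 − 0.9375/2 = 0.96875, R_n = min(1.2×0.96875×0.25×65, 2.4×0.875×0.25×65) = 18.891 kips/bolt; interior L_c = 3.4375 − 0.9375 = 2.5, R_n = 34.125 kips/bolt. φR_n = 0.75 × (2×18.891 + 4×34.125) = 130.7 kips.
Tension yield (gross): A_g = 8.625×0.25 = 2.1563 in². φR_n = 0.90 × 50 × 2.1563 = 97.0 kips.
Block shear: shear path 2×[1.4375+2×3.4375] = 2×8.3125 in, A_gv = 4.1563, A_nv = 2×(8.3125 − 2.5×1)×0.25 = 2.9063 in²; tension across gage: (3.4375 − 1×1)×0.25 = 0.60938 in². R_n = min(0.6×65×2.9063, 0.6×50×4.1563) + 1.0×65×0.60938 = min(113.35, 124.69) + 39.61 = 152.96 kips. φR_n = 0.75 × 152.96 = 114.7 kips.
Tension rupture (net): A_n = (8.625 − 2×1)×0.25 = 1.6563 in² (U = 1.0, A_e = A_n). φR_n = 0.75 × 65 × 1.6563 = 80.7 kips.
Governing: min(227.3, 130.7, 97.0, 114.7, 80.7) = 80.7 kips → net-section rupture.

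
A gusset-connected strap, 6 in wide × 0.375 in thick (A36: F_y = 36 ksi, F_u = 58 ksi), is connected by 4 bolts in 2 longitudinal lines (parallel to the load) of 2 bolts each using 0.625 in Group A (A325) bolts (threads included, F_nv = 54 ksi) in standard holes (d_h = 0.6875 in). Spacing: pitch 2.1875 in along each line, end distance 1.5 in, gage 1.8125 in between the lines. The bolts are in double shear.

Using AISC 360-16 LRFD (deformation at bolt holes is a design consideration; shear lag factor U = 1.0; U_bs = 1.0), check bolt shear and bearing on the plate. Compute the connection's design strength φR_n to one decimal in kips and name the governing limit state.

Bolt shear: A_b = π(0.625)²/4 = 0.3068 in². φR_n = 0.75 × 54 × 0.3068 × 4 × 2 = 99.4 kips.
Bearing (0.375 in plate, F_u = 58 ksi): end bolts L_c = 1.5 − 0.6875/2 = 1.15625, R_n = min(1.2×1.15625×0.375×58, 2.4×0.625×0.375×58) = 30.178 kips/bolt; interior L_c = 2.1875 − 0.6875 = 1.5, R_n = 32.625 kips/bolt. φR_n = 0.75 × (2×30.178 + 2×32.625) = 94.2 kips.
Governing: min(99.4, 94.2) = 94.2 kips → bearing.

94.2 kips (bearing governs)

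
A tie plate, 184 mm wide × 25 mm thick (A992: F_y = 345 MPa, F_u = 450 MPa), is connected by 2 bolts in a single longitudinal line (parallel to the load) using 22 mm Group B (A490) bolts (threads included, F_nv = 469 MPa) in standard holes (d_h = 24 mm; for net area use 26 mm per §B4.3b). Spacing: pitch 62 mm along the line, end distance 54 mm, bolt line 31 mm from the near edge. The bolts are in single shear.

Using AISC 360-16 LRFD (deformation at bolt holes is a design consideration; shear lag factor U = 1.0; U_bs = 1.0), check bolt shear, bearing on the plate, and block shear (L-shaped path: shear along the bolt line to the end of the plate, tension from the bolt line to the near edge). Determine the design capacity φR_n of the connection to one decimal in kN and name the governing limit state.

Bolt shear: A_b = π(22)²/4 = 380.13 mm². φR_n = 0.75 × 469 × 380.13 × 2 × 1 = 267.4 kN.
Bearing (25 mm plate, F_u = 450 MPa): end bolts L_c = 54 − 24/2 = 42, R_n = min(1.2×42×25×450, 2.4×22×25×450) = 567 kN/bolt; interior L_c = 62 − 24 = 38, R_n = 513 kN/bolt. φR_n = 0.75 × (1×567 + 1×513) = 810.0 kN.
Block shear: shear path 1×[54+1×62] = 1×116 mm, A_gv = 2900, A_nv = 1×(116 − 1.5×26)×25 = 1925 mm²; tension to near edge: (31 − 0.5×26)×25 = 450 mm². R_n = min(0.6×450×1925, 0.6×345×2900) + 1.0×450×450 = min(519.75, 600.3) + 202.5 = 722.25 kN. φR_n = 0.75 × 722.25 = 541.7 kN.
Governing: min(267.4, 810.0, 541.7) = 267.4 kN → bolt shear.

267.4 kN (bolt shear governs)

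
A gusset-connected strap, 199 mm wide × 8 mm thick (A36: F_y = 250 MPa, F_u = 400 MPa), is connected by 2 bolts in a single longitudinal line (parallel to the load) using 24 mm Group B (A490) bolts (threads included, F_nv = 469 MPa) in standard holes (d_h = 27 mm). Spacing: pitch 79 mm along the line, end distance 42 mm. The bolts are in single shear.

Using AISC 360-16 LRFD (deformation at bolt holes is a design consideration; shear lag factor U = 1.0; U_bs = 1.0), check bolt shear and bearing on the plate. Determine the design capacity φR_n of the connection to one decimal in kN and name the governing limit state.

Bolt shear: A_b = π(24)²/4 = 452.39 mm². φR_n = 0.75 × 469 × 452.39 × 2 × 1 = 318.3 kN.
Bearing (8 mm plate, F_u = 400 MPa): end bolts L_c = 42 − 27/2 = 28.5, R_n = min(1.2×28.5×8×400, 2.4×24×8×400) = 109.44 kN/bolt; interior L_c = 79 − 27 = 52, R_n = 184.32 kN/bolt. φR_n = 0.75 × (1×109.44 + 1×184.32) = 220.3 kN.
Governing: min(318.3, 220.3) = 220.3 kN → bearing.

220.3 kN (bearing governs)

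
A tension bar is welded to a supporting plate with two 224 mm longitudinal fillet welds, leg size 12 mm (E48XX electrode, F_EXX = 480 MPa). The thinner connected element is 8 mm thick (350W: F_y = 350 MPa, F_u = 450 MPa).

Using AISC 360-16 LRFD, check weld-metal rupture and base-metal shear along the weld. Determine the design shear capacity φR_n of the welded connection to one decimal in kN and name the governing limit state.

725.8 kN (base-metal shear governs)

Weld metal: throat = 0.707×12 = 8.484 mm, L = 2×224 = 448 mm. φR_n = 0.75 × 0.6 × 480 × 8.484 × 448 = 821.0 kN.
Base metal shear (8 mm plate): yield φR_n = 1.0×0.6×350×8×448 = 752.6 kN; rupture φR_n = 0.75×0.6×450×8×448 = 725.8 kN; take 725.8 kN (rupture).
Governing: min(821.0, 725.8) = 725.8 kN → base-metal shear.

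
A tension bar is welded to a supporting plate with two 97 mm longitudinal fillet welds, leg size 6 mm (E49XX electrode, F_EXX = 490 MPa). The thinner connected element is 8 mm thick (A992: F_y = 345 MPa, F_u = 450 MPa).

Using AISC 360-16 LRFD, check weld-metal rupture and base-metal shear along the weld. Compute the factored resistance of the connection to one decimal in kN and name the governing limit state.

181.5 kN (weld metal governs)

Weld metal: throat = 0.707×6 = 4.242 mm, L = 2×97 = 194 mm. φR_n = 0.75 × 0.6 × 490 × 4.242 × 194 = 181.5 kN.
Base metal shear (8 mm plate): yield φR_n = 1.0×0.6×345×8×194 = 321.3 kN; rupture φR_n = 0.75×0.6×450×8×194 = 314.3 kN; take 314.3 kN (rupture).
Governing: min(181.5, 314.3) = 181.5 kN → weld metal.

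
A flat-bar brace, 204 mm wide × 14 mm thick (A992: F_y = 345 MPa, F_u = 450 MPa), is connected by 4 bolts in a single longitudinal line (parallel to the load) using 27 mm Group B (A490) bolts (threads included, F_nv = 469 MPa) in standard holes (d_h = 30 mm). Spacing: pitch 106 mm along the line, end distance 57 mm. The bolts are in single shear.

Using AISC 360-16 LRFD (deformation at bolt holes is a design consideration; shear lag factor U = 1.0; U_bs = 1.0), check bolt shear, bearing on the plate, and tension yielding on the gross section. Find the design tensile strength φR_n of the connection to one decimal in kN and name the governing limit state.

Bolt shear: A_b = π(27)²/4 = 572.56 mm². φR_n = 0.75 × 469 × 572.56 × 4 × 1 = 805.6 kN.
Bearing (14 mm plate, F_u = 450 MPa): end bolts L_c = 57 − 30/2 = 42, R_n = min(1.2×42×14×450, 2.4×27×14×450) = 317.52 kN/bolt; interior L_c = 106 − 30 = 76, R_n = 408.24 kN/bolt. φR_n = 0.75 × (1×317.52 + 3×408.24) = 1156.7 kN.
Tension yield (gross): A_g = 204×14 = 2856 mm². φR_n = 0.90 × 345 × 2856 = 886.8 kN.
Governing: min(805.6, 1156.7, 886.8) = 805.6 kN → bolt shear.

805.6 kN (bolt shear governs)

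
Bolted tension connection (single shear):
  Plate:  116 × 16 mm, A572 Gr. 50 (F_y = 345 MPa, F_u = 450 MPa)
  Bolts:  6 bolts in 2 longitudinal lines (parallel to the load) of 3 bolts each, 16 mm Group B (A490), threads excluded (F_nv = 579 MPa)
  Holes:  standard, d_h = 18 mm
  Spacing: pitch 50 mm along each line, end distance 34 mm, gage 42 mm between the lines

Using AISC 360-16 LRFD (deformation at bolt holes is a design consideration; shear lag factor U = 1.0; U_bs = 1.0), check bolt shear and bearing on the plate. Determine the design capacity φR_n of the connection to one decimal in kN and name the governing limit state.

523.9 kN (bolt shear governs)

Bolt shear: A_b = π(16)²/4 = 201.06 mm². φR_n = 0.75 × 579 × 201.06 × 6 × 1 = 523.9 kN.
Bearing (16 mm plate, F_u = 450 MPa): end bolts L_c = 34 − 18/2 = 25, R_n = min(1.2×25×16×450, 2.4×16×16×450) = 216 kN/bolt; interior L_c = 50 − 18 = 32, R_n = 276.48 kN/bolt. φR_n = 0.75 × (2×216 + 4×276.48) = 1153.4 kN.
Governing: min(523.9, 1153.4) = 523.9 kN → bolt shear.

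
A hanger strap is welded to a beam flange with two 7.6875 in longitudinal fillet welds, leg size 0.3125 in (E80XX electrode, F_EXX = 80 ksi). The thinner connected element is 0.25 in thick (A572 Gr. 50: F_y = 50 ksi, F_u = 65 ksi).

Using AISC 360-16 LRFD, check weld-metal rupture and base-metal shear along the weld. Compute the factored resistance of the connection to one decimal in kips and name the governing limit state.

112.4 kips (base-metal shear governs)

Weld metal: throat = 0.707×0.3125 = 0.22094 in, L = 2×7.6875 = 15.375 in. φR_n = 0.75 × 0.6 × 80 × 0.22094 × 15.375 = 122.3 kips.
Base metal shear (0.25 in plate): yield φR_n = 1.0×0.6×50×0.25×15.375 = 115.3 kips; rupture φR_n = 0.75×0.6×65×0.25×15.375 = 112.4 kips; take 112.4 kips (rupture).
Governing: min(122.3, 112.4) = 112.4 kips → base-metal shear.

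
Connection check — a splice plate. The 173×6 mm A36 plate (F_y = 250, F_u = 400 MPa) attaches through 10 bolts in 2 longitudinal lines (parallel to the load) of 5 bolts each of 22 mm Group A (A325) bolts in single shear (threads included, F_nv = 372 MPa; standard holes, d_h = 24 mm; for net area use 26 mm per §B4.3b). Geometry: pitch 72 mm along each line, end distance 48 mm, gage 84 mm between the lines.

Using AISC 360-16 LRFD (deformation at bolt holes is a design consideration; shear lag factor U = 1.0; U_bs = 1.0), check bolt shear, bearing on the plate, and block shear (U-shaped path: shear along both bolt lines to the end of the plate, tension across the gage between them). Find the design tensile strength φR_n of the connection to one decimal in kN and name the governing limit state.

558.0 kN (block shear governs)

Bolt shear: A_b = π(22)²/4 = 380.13 mm². φR_n = 0.75 × 372 × 380.13 × 10 × 1 = 1060.6 kN.
Bearing (6 mm plate, F_u = 400 MPa): end bolts L_c = 48 − 24/2 = 36, R_n = min(1.2×36×6×400, 2.4×22×6×400) = 103.68 kN/bolt; interior L_c = 72 − 24 = 48, R_n = 126.72 kN/bolt. φR_n = 0.75 × (2×103.68 + 8×126.72) = 915.8 kN.
Block shear: shear path 2×[48+4×72] = 2×336 mm, A_gv = 4032, A_nv = 2×(336 − 4.5×26)×6 = 2628 mm²; tension across gage: (84 − 1×26)×6 = 348 mm². R_n = min(0.6×400×2628, 0.6×250×4032) + 1.0×400×348 = min(630.72, 604.8) + 139.2 = 744 kN. φR_n = 0.75 × 744 = 558.0 kN.
Governing: min(1060.6, 915.8, 558.0) = 558.0 kN → block shear.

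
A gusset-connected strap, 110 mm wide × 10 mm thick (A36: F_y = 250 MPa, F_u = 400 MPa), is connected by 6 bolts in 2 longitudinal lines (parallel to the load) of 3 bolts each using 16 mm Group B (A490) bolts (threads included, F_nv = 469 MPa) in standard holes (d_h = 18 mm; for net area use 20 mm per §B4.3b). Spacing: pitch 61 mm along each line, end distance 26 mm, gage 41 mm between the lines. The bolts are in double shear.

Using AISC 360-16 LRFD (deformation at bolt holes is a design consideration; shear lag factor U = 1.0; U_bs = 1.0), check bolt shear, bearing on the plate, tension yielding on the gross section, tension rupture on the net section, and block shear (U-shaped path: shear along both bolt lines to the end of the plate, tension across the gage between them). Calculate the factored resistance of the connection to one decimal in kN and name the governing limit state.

210.0 kN (net-section rupture governs)

Bolt shear: A_b = π(16)²/4 = 201.06 mm². φR_n = 0.75 × 469 × 201.06 × 6 × 2 = 848.7 kN.
Bearing (10 mm plate, F_u = 400 MPa): end bolts L_c = 26 − 18/2 = 17, R_n = min(1.2×17×10×400, 2.4×16×10×400) = 81.6 kN/bolt; interior L_c = 61 − 18 = 43, R_n = 153.6 kN/bolt. φR_n = 0.75 × (2×81.6 + 4×153.6) = 583.2 kN.
Tension yield (gross): A_g = 110×10 = 1100 mm². φR_n = 0.90 × 250 × 1100 = 247.5 kN.
Tension rupture (net): A_n = (110 − 2×20)×10 = 700 mm² (U = 1.0, A_e = A_n). φR_n = 0.75 × 400 × 700 = 210.0 kN.
Block shear: shear path 2×[26+2×61] = 2×148 mm, A_gv = 2960, A_nv = 2×(148 − 2.5×20)×10 = 1960 mm²; tension across gage: (41 − 1×20)×10 = 210 mm². R_n = min(0.6×400×1960, 0.6×250×2960) + 1.0×400×210 = min(470.4, 444) + 84 = 528 kN. φR_n = 0.75 × 528 = 396.0 kN.
Governing: min(848.7, 583.2, 247.5, 210.0, 396.0) = 210.0 kN → net-section rupture.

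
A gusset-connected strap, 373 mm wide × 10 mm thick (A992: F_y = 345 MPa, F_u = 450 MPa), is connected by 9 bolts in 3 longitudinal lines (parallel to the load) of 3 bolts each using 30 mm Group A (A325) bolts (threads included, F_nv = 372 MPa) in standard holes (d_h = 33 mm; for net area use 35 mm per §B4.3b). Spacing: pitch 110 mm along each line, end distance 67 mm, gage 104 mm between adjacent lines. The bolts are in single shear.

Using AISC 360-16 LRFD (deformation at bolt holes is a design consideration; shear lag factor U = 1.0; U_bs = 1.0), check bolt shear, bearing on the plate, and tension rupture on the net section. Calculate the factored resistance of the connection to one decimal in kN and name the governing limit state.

904.5 kN (net-section rupture governs)

Bolt shear: A_b = π(30)²/4 = 706.86 mm². φR_n = 0.75 × 372 × 706.86 × 9 × 1 = 1774.9 kN.
Bearing (10 mm plate, F_u = 450 MPa): end bolts L_c = 67 − 33/2 = 50.5, R_n = min(1.2×50.5×10×450, 2.4×30×10×450) = 272.7 kN/bolt; interior L_c = 110 − 33 = 77, R_n = 324 kN/bolt. φR_n = 0.75 × (3×272.7 + 6×324) = 2071.6 kN.
Tension rupture (net): A_n = (373 − 3×35)×10 = 2680 mm² (U = 1.0, A_e = A_n). φR_n = 0.75 × 450 × 2680 = 904.5 kN.
Governing: min(1774.9, 2071.6, 904.5) = 904.5 kN → net-section rupture.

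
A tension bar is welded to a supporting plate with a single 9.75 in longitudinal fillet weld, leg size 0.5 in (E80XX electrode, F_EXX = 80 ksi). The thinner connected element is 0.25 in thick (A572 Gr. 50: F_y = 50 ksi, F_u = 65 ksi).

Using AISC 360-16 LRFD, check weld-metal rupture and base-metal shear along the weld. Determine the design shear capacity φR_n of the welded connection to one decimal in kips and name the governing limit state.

71.3 kips (base-metal shear governs)

Weld metal: throat = 0.707×0.5 = 0.3535 in, L = 9.75 in. φR_n = 0.75 × 0.6 × 80 × 0.3535 × 9.75 = 124.1 kips.
Base metal shear (0.25 in plate): yield φR_n = 1.0×0.6×50×0.25×9.75 = 73.1 kips; rupture φR_n = 0.75×0.6×65×0.25×9.75 = 71.3 kips; take 71.3 kips (rupture).
Governing: min(124.1, 71.3) = 71.3 kips → base-metal shear.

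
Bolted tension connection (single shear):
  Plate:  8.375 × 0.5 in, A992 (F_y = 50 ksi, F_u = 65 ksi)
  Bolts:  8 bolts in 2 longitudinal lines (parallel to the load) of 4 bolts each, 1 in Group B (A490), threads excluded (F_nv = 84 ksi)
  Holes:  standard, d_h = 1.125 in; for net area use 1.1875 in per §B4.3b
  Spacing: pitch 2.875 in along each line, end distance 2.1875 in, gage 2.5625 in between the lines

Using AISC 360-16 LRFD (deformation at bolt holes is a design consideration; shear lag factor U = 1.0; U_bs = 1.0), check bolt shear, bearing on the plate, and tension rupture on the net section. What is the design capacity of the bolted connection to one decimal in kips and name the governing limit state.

146.3 kips (net-section rupture governs)

Bolt shear: A_b = π(1)²/4 = 0.7854 in². φR_n = 0.75 × 84 × 0.7854 × 8 × 1 = 395.8 kips.
Bearing (0.5 in plate, F_u = 65 ksi): end bolts L_c = 2.1875 − 1.125/2 = 1.625, R_n = min(1.2×1.625×0.5×65, 2.4×1×0.5×65) = 63.375 kips/bolt; interior L_c = 2.875 − 1.125 = 1.75, R_n = 68.25 kips/bolt. φR_n = 0.75 × (2×63.375 + 6×68.25) = 402.2 kips.
Tension rupture (net): A_n = (8.375 − 2×1.1875)×0.5 = 3 in² (U = 1.0, A_e = A_n). φR_n = 0.75 × 65 × 3 = 146.3 kips.
Governing: min(395.8, 402.2, 146.3) = 146.3 kips → net-section rupture.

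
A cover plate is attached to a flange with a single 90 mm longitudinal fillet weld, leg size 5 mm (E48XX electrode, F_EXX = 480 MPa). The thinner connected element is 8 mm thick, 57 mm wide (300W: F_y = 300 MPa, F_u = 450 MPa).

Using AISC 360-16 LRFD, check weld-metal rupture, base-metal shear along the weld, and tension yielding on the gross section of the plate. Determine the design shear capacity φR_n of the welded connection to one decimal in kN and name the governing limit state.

Weld metal: throat = 0.707×5 = 3.535 mm, L = 90 mm. φR_n = 0.75 × 0.6 × 480 × 3.535 × 90 = 68.7 kN.
Base metal shear (8 mm plate): yield φR_n = 1.0×0.6×300×8×90 = 129.6 kN; rupture φR_n = 0.75×0.6×450×8×90 = 145.8 kN; take 129.6 kN (yield).
Tension yield (gross): A_g = 57×8 = 456 mm². φR_n = 0.90 × 300 × 456 = 123.1 kN.
Governing: min(68.7, 129.6, 123.1) = 68.7 kN → weld metal.

68.7 kN (weld metal governs)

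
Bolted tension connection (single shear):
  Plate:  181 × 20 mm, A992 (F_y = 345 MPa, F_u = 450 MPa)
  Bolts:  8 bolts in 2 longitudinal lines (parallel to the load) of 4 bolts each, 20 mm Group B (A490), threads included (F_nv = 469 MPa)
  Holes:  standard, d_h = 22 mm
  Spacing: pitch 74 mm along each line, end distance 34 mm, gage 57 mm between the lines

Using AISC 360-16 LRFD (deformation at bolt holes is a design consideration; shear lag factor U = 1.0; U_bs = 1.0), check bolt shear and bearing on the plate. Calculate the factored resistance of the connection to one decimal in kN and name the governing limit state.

Bolt shear: A_b = π(20)²/4 = 314.16 mm². φR_n = 0.75 × 469 × 314.16 × 8 × 1 = 884.0 kN.
Bearing (20 mm plate, F_u = 450 MPa): end bolts L_c = 34 − 22/2 = 23, R_n = min(1.2×23×20×450, 2.4×20×20×450) = 248.4 kN/bolt; interior L_c = 74 − 22 = 52, R_n = 432 kN/bolt. φR_n = 0.75 × (2×248.4 + 6×432) = 2316.6 kN.
Governing: min(884.0, 2316.6) = 884.0 kN → bolt shear.

884.0 kN (bolt shear governs)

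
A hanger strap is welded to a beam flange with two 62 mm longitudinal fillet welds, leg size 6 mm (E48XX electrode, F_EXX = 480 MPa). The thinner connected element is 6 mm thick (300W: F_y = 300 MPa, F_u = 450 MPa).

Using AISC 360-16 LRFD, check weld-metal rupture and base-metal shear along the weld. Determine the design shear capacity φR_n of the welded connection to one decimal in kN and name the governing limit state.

113.6 kN (weld metal governs)

Weld metal: throat = 0.707×6 = 4.242 mm, L = 2×62 = 124 mm. φR_n = 0.75 × 0.6 × 480 × 4.242 × 124 = 113.6 kN.
Base metal shear (6 mm plate): yield φR_n = 1.0×0.6×300×6×124 = 133.9 kN; rupture φR_n = 0.75×0.6×450×6×124 = 150.7 kN; take 133.9 kN (yield).
Governing: min(113.6, 133.9) = 113.6 kN → weld metal.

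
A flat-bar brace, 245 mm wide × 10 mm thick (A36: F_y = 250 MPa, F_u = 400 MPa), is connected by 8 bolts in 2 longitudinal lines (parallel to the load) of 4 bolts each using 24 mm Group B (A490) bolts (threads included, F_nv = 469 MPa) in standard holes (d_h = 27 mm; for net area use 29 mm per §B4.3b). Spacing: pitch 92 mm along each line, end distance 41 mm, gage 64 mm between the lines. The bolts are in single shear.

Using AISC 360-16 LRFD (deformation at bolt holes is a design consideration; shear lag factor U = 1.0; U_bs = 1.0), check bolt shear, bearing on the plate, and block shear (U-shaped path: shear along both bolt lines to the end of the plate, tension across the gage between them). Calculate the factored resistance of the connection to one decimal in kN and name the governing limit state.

818.3 kN (block shear governs)

Bolt shear: A_b = π(24)²/4 = 452.39 mm². φR_n = 0.75 × 469 × 452.39 × 8 × 1 = 1273.0 kN.
Bearing (10 mm plate, F_u = 400 MPa): end bolts L_c = 41 − 27/2 = 27.5, R_n = min(1.2×27.5×10×400, 2.4×24×10×400) = 132 kN/bolt; interior L_c = 92 − 27 = 65, R_n = 230.4 kN/bolt. φR_n = 0.75 × (2×132 + 6×230.4) = 1234.8 kN.
Block shear: shear path 2×[41+3×92] = 2×317 mm, A_gv = 6340, A_nv = 2×(317 − 3.5×29)×10 = 4310 mm²; tension across gage: (64 − 1×29)×10 = 350 mm². R_n = min(0.6×400×4310, 0.6×250×6340) + 1.0×400×350 = min(1034.4, 951) + 140 = 1091 kN. φR_n = 0.75 × 1091 = 818.3 kN.
Governing: min(1273.0, 1234.8, 818.3) = 818.3 kN → block shear.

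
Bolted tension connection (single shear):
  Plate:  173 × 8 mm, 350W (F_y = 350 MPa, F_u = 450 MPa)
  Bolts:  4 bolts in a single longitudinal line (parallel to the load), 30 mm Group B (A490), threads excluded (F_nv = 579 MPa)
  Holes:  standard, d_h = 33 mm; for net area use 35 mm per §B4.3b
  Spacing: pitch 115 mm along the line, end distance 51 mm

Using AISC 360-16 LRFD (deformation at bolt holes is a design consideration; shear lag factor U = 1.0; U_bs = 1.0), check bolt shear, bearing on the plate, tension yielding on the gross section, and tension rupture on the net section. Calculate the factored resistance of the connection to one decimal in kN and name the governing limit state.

372.6 kN (net-section rupture governs)

Bolt shear: A_b = π(30)²/4 = 706.86 mm². φR_n = 0.75 × 579 × 706.86 × 4 × 1 = 1227.8 kN.
Bearing (8 mm plate, F_u = 450 MPa): end bolts L_c = 51 − 33/2 = 34.5, R_n = min(1.2×34.5×8×450, 2.4×30×8×450) = 149.04 kN/bolt; interior L_c = 115 − 33 = 82, R_n = 259.2 kN/bolt. φR_n = 0.75 × (1×149.04 + 3×259.2) = 695.0 kN.
Tension yield (gross): A_g = 173×8 = 1384 mm². φR_n = 0.90 × 350 × 1384 = 436.0 kN.
Tension rupture (net): A_n = (173 − 1×35)×8 = 1104 mm² (U = 1.0, A_e = A_n). φR_n = 0.75 × 450 × 1104 = 372.6 kN.
Governing: min(1227.8, 695.0, 436.0, 372.6) = 372.6 kN → net-section rupture.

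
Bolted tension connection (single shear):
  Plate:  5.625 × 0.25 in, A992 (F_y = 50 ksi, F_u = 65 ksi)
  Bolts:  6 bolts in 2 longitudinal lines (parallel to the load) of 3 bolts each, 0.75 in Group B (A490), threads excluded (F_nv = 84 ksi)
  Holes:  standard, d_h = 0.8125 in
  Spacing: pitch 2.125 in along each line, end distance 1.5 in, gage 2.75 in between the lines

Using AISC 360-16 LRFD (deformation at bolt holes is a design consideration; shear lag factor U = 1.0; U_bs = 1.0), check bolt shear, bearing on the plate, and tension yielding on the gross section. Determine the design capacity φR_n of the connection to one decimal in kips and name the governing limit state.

Bolt shear: A_b = π(0.75)²/4 = 0.44179 in². φR_n = 0.75 × 84 × 0.44179 × 6 × 1 = 167.0 kips.
Bearing (0.25 in plate, F_u = 65 ksi): end bolts L_c = 1.5 − 0.8125/2 = 1.09375, R_n = min(1.2×1.09375×0.25×65, 2.4×0.75×0.25×65) = 21.328 kips/bolt; interior L_c = 2.125 − 0.8125 = 1.3125, R_n = 25.594 kips/bolt. φR_n = 0.75 × (2×21.328 + 4×25.594) = 108.8 kips.
Tension yield (gross): A_g = 5.625×0.25 = 1.4063 in². φR_n = 0.90 × 50 × 1.4063 = 63.3 kips.
Governing: min(167.0, 108.8, 63.3) = 63.3 kips → gross-section yield.

63.3 kips (gross-section yield governs)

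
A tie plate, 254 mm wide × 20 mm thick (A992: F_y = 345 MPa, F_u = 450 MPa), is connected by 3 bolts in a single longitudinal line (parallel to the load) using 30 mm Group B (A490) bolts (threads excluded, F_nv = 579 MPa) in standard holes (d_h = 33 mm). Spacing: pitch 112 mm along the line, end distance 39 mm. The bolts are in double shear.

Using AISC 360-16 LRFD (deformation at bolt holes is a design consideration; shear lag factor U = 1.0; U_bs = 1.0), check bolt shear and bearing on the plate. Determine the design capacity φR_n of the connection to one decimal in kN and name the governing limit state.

1154.3 kN (bearing governs)

Bolt shear: A_b = π(30)²/4 = 706.86 mm². φR_n = 0.75 × 579 × 706.86 × 3 × 2 = 1841.7 kN.
Bearing (20 mm plate, F_u = 450 MPa): end bolts L_c = 39 − 33/2 = 22.5, R_n = min(1.2×22.5×20×450, 2.4×30×20×450) = 243 kN/bolt; interior L_c = 112 − 33 = 79, R_n = 648 kN/bolt. φR_n = 0.75 × (1×243 + 2×648) = 1154.3 kN.
Governing: min(1841.7, 1154.3) = 1154.3 kN → bearing.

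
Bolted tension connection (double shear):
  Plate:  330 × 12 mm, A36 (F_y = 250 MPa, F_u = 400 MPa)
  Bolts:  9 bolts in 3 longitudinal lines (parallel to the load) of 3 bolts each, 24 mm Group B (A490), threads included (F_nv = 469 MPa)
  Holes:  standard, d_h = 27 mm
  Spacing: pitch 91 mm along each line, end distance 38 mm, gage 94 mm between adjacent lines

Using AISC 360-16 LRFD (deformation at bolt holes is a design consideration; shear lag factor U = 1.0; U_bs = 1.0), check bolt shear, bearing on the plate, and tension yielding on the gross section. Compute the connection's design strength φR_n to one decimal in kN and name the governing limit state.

891.0 kN (gross-section yield governs)

Bolt shear: A_b = π(24)²/4 = 452.39 mm². φR_n = 0.75 × 469 × 452.39 × 9 × 2 = 2864.3 kN.
Bearing (12 mm plate, F_u = 400 MPa): end bolts L_c = 38 − 27/2 = 24.5, R_n = min(1.2×24.5×12×400, 2.4×24×12×400) = 141.12 kN/bolt; interior L_c = 91 − 27 = 64, R_n = 276.48 kN/bolt. φR_n = 0.75 × (3×141.12 + 6×276.48) = 1561.7 kN.
Tension yield (gross): A_g = 330×12 = 3960 mm². φR_n = 0.90 × 250 × 3960 = 891.0 kN.
Governing: min(2864.3, 1561.7, 891.0) = 891.0 kN → gross-section yield.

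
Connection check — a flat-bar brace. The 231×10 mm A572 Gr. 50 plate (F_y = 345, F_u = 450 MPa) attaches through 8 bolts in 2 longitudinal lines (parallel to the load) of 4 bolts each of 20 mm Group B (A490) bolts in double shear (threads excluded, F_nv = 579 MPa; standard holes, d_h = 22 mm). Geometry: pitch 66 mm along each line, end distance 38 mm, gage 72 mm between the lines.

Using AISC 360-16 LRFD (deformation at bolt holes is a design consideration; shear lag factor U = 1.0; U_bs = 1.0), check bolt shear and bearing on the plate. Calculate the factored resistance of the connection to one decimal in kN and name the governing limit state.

1190.7 kN (bearing governs)

Bolt shear: A_b = π(20)²/4 = 314.16 mm². φR_n = 0.75 × 579 × 314.16 × 8 × 2 = 2182.8 kN.
Bearing (10 mm plate, F_u = 450 MPa): end bolts L_c = 38 − 22/2 = 27, R_n = min(1.2×27×10×450, 2.4×20×10×450) = 145.8 kN/bolt; interior L_c = 66 − 22 = 44, R_n = 216 kN/bolt. φR_n = 0.75 × (2×145.8 + 6×216) = 1190.7 kN.
Governing: min(2182.8, 1190.7) = 1190.7 kN → bearing.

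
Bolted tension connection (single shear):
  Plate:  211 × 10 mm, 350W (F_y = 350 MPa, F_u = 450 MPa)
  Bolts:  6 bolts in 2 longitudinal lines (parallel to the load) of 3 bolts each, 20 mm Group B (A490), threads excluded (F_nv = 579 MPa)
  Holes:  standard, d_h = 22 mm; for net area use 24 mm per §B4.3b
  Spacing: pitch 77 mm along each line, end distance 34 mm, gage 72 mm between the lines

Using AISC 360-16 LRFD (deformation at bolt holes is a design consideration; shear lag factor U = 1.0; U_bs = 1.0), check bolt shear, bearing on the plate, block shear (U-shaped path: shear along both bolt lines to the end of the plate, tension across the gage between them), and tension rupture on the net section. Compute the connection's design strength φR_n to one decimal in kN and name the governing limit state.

Bolt shear: A_b = π(20)²/4 = 314.16 mm². φR_n = 0.75 × 579 × 314.16 × 6 × 1 = 818.5 kN.
Bearing (10 mm plate, F_u = 450 MPa): end bolts L_c = 34 − 22/2 = 23, R_n = min(1.2×23×10×450, 2.4×20×10×450) = 124.2 kN/bolt; interior L_c = 77 − 22 = 55, R_n = 216 kN/bolt. φR_n = 0.75 × (2×124.2 + 4×216) = 834.3 kN.
Block shear: shear path 2×[34+2×77] = 2×188 mm, A_gv = 3760, A_nv = 2×(188 − 2.5×24)×10 = 2560 mm²; tension across gage: (72 − 1×24)×10 = 480 mm². R_n = min(0.6×450×2560, 0.6×350×3760) + 1.0×450×480 = min(691.2, 789.6) + 216 = 907.2 kN. φR_n = 0.75 × 907.2 = 680.4 kN.
Tension rupture (net): A_n = (211 − 2×24)×10 = 1630 mm² (U = 1.0, A_e = A_n). φR_n = 0.75 × 450 × 1630 = 550.1 kN.
Governing: min(818.5, 834.3, 680.4, 550.1) = 550.1 kN → net-section rupture.

550.1 kN (net-section rupture governs)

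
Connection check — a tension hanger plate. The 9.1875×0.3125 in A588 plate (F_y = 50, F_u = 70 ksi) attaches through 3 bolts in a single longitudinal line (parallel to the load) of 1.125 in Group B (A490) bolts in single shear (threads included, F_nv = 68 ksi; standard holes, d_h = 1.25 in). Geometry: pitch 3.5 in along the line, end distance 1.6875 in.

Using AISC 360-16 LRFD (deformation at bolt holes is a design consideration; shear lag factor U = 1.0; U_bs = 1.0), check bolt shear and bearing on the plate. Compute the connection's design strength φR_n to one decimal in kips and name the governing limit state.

Bolt shear: A_b = π(1.125)²/4 = 0.99402 in². φR_n = 0.75 × 68 × 0.99402 × 3 × 1 = 152.1 kips.
Bearing (0.3125 in plate, F_u = 70 ksi): end bolts L_c = 1.6875 − 1.25/2 = 1.0625, R_n = min(1.2×1.0625×0.3125×70, 2.4×1.125×0.3125×70) = 27.891 kips/bolt; interior L_c = 3.5 − 1.25 = 2.25, R_n = 59.063 kips/bolt. φR_n = 0.75 × (1×27.891 + 2×59.063) = 109.5 kips.
Governing: min(152.1, 109.5) = 109.5 kips → bearing.

109.5 kips (bearing governs)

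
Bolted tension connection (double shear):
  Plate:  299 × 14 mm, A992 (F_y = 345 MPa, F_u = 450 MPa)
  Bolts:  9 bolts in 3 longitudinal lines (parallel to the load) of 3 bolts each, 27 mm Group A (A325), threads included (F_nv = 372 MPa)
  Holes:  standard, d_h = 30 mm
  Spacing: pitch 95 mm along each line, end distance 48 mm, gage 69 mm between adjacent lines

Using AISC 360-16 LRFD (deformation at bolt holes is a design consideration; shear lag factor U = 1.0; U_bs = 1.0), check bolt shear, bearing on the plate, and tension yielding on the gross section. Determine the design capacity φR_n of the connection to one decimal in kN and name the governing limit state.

1299.8 kN (gross-section yield governs)

Bolt shear: A_b = π(27)²/4 = 572.56 mm². φR_n = 0.75 × 372 × 572.56 × 9 × 2 = 2875.4 kN.
Bearing (14 mm plate, F_u = 450 MPa): end bolts L_c = 48 − 30/2 = 33, R_n = min(1.2×33×14×450, 2.4×27×14×450) = 249.48 kN/bolt; interior L_c = 95 − 30 = 65, R_n = 408.24 kN/bolt. φR_n = 0.75 × (3×249.48 + 6×408.24) = 2398.4 kN.
Tension yield (gross): A_g = 299×14 = 4186 mm². φR_n = 0.90 × 345 × 4186 = 1299.8 kN.
Governing: min(2875.4, 2398.4, 1299.8) = 1299.8 kN → gross-section yield.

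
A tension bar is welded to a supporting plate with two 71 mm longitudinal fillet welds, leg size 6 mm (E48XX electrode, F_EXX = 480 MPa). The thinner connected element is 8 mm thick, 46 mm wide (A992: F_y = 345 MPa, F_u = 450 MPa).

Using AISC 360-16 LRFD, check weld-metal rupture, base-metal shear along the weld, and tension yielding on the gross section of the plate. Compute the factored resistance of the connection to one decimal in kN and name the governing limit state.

114.3 kN (gross-section yield governs)

Weld metal: throat = 0.707×6 = 4.242 mm, L = 2×71 = 142 mm. φR_n = 0.75 × 0.6 × 480 × 4.242 × 142 = 130.1 kN.
Base metal shear (8 mm plate): yield φR_n = 1.0×0.6×345×8×142 = 235.2 kN; rupture φR_n = 0.75×0.6×450×8×142 = 230.0 kN; take 230.0 kN (rupture).
Tension yield (gross): A_g = 46×8 = 368 mm². φR_n = 0.90 × 345 × 368 = 114.3 kN.
Governing: min(130.1, 230.0, 114.3) = 114.3 kN → gross-section yield.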